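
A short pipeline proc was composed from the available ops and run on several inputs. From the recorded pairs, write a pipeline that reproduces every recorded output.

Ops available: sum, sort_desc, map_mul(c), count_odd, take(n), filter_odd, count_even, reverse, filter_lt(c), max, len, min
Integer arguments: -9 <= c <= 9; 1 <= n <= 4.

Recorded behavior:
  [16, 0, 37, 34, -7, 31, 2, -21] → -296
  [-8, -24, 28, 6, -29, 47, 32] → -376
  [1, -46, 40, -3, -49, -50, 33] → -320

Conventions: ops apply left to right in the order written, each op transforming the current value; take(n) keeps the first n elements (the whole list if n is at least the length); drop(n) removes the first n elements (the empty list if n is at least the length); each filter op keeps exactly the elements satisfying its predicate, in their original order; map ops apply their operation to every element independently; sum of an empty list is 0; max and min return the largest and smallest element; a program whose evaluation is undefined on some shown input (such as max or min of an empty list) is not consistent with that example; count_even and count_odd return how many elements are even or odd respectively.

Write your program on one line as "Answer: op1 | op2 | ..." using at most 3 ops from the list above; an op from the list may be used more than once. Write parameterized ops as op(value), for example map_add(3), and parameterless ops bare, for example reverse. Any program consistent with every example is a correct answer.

map_mul(-8) | filter_lt(-5) | min

Check, running the answer program on each example:
  [16, 0, 37, 34, -7, 31, 2, -21] -> [-128, 0, -296, -272, 56, -248, -16, 168] -> [-128, -296, -272, -248, -16] -> -296
  [-8, -24, 28, 6, -29, 47, 32] -> [64, 192, -224, -48, 232, -376, -256] -> [-224, -48, -376, -256] -> -376
  [1, -46, 40, -3, -49, -50, 33] -> [-8, 368, -320, 24, 392, 400, -264] -> [-8, -320, -264] -> -320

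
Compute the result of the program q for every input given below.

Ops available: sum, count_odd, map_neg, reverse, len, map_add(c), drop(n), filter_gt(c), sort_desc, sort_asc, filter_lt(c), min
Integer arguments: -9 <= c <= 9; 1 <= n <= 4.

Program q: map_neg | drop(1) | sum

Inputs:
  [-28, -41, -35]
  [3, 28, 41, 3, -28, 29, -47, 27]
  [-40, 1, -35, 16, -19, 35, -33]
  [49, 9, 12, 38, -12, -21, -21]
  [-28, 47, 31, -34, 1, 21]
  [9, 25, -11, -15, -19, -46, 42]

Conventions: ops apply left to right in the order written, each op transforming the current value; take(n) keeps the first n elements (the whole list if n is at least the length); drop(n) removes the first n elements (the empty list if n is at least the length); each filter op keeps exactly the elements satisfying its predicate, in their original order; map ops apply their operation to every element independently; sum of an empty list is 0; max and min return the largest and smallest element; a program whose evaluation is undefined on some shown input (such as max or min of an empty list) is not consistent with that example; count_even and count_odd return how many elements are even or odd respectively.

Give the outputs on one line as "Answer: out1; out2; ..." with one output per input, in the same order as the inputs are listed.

Execution, op by op:
  [-28, -41, -35] -> [28, 41, 35] -> [41, 35] -> 76
  [3, 28, 41, 3, -28, 29, -47, 27] -> [-3, -28, -41, -3, 28, -29, 47, -27] -> [-28, -41, -3, 28, -29, 47, -27] -> -53
  [-40, 1, -35, 16, -19, 35, -33] -> [40, -1, 35, -16, 19, -35, 33] -> [-1, 35, -16, 19, -35, 33] -> 35
  [49, 9, 12, 38, -12, -21, -21] -> [-49, -9, -12, -38, 12, 21, 21] -> [-9, -12, -38, 12, 21, 21] -> -5
  [-28, 47, 31, -34, 1, 21] -> [28, -47, -31, 34, -1, -21] -> [-47, -31, 34, -1, -21] -> -66
  [9, 25, -11, -15, -19, -46, 42] -> [-9, -25, 11, 15, 19, 46, -42] -> [-25, 11, 15, 19, 46, -42] -> 24

76; -53; 35; -5; -66; 24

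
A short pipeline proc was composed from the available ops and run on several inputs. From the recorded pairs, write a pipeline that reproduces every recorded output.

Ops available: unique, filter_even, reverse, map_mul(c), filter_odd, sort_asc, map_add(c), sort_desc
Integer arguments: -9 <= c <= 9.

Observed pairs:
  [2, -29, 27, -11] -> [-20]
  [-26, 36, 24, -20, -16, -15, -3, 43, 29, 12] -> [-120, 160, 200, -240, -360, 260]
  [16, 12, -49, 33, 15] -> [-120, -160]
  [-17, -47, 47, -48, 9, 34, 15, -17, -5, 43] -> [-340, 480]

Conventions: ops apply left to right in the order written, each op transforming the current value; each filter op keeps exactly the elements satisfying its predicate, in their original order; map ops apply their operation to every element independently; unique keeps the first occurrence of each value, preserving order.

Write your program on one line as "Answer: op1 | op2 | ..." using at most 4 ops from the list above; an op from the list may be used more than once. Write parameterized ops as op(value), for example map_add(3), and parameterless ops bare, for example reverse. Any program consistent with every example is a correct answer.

map_mul(5) | reverse | filter_even | map_mul(-2)

Check, running the answer program on each example:
  [2, -29, 27, -11] -> [10, -145, 135, -55] -> [-55, 135, -145, 10] -> [10] -> [-20]
  [-26, 36, 24, -20, -16, -15, -3, 43, 29, 12] -> [-130, 180, 120, -100, -80, -75, -15, 215, 145, 60] -> [60, 145, 215, -15, -75, -80, -100, 120, 180, -130] -> [60, -80, -100, 120, 180, -130] -> [-120, 160, 200, -240, -360, 260]
  [16, 12, -49, 33, 15] -> [80, 60, -245, 165, 75] -> [75, 165, -245, 60, 80] -> [60, 80] -> [-120, -160]
  [-17, -47, 47, -48, 9, 34, 15, -17, -5, 43] -> [-85, -235, 235, -240, 45, 170, 75, -85, -25, 215] -> [215, -25, -85, 75, 170, 45, -240, 235, -235, -85] -> [170, -240] -> [-340, 480]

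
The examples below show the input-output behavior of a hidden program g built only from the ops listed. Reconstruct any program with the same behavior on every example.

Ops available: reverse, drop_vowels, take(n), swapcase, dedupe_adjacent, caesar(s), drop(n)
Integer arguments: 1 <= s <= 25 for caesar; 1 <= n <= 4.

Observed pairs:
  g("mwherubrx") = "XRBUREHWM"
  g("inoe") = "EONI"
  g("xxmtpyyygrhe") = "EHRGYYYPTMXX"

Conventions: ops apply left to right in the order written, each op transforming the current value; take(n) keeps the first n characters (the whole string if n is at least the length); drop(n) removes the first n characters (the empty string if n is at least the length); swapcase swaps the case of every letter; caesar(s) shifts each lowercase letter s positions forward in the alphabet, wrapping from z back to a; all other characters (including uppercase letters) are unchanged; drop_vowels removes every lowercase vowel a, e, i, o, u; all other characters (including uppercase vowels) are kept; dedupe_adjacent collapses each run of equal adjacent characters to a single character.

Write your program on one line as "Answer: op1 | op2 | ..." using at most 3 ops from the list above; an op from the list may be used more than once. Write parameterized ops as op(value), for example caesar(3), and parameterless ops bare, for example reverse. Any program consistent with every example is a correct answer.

swapcase | reverse

Check, running the answer program on each example:
  "mwherubrx" -> "MWHERUBRX" -> "XRBUREHWM"
  "inoe" -> "INOE" -> "EONI"
  "xxmtpyyygrhe" -> "XXMTPYYYGRHE" -> "EHRGYYYPTMXX"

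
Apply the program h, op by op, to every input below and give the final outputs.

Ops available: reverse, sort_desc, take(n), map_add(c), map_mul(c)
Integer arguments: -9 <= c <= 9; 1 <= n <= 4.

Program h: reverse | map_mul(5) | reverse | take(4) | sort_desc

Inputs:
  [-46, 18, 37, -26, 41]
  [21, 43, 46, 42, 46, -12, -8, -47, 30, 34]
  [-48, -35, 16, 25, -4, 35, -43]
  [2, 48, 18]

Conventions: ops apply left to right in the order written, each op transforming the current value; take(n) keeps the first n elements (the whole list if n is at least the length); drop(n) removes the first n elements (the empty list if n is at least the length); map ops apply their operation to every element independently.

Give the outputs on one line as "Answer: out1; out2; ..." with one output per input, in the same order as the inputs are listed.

[185, 90, -130, -230]; [230, 215, 210, 105]; [125, 80, -175, -240]; [240, 90, 10]

Execution, op by op:
  [-46, 18, 37, -26, 41] -> [41, -26, 37, 18, -46] -> [205, -130, 185, 90, -230] -> [-230, 90, 185, -130, 205] -> [-230, 90, 185, -130] -> [185, 90, -130, -230]
  [21, 43, 46, 42, 46, -12, -8, -47, 30, 34] -> [34, 30, -47, -8, -12, 46, 42, 46, 43, 21] -> [170, 150, -235, -40, -60, 230, 210, 230, 215, 105] -> [105, 215, 230, 210, 230, -60, -40, -235, 150, 170] -> [105, 215, 230, 210] -> [230, 215, 210, 105]
  [-48, -35, 16, 25, -4, 35, -43] -> [-43, 35, -4, 25, 16, -35, -48] -> [-215, 175, -20, 125, 80, -175, -240] -> [-240, -175, 80, 125, -20, 175, -215] -> [-240, -175, 80, 125] -> [125, 80, -175, -240]
  [2, 48, 18] -> [18, 48, 2] -> [90, 240, 10] -> [10, 240, 90] -> [10, 240, 90] -> [240, 90, 10]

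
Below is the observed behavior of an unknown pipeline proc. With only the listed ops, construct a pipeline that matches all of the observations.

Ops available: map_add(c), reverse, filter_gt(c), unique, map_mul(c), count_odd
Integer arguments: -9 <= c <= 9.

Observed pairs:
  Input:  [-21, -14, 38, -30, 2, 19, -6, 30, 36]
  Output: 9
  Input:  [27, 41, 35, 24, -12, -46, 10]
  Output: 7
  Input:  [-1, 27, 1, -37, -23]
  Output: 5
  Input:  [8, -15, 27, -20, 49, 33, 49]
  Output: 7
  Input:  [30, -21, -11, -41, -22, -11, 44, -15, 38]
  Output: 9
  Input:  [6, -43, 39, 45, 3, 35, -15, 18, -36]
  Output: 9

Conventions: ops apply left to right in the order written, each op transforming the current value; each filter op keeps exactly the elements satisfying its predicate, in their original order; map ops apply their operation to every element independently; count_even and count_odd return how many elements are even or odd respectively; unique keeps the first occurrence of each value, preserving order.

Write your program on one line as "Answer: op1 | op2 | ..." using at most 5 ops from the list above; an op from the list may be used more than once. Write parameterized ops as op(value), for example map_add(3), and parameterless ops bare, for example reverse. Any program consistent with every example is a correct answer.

map_mul(5) | map_mul(-4) | map_add(9) | count_odd

Check, running the answer program on each example:
  [-21, -14, 38, -30, 2, 19, -6, 30, 36] -> [-105, -70, 190, -150, 10, 95, -30, 150, 180] -> [420, 280, -760, 600, -40, -380, 120, -600, -720] -> [429, 289, -751, 609, -31, -371, 129, -591, -711] -> 9
  [27, 41, 35, 24, -12, -46, 10] -> [135, 205, 175, 120, -60, -230, 50] -> [-540, -820, -700, -480, 240, 920, -200] -> [-531, -811, -691, -471, 249, 929, -191] -> 7
  [-1, 27, 1, -37, -23] -> [-5, 135, 5, -185, -115] -> [20, -540, -20, 740, 460] -> [29, -531, -11, 749, 469] -> 5
  [8, -15, 27, -20, 49, 33, 49] -> [40, -75, 135, -100, 245, 165, 245] -> [-160, 300, -540, 400, -980, -660, -980] -> [-151, 309, -531, 409, -971, -651, -971] -> 7
  [30, -21, -11, -41, -22, -11, 44, -15, 38] -> [150, -105, -55, -205, -110, -55, 220, -75, 190] -> [-600, 420, 220, 820, 440, 220, -880, 300, -760] -> [-591, 429, 229, 829, 449, 229, -871, 309, -751] -> 9
  [6, -43, 39, 45, 3, 35, -15, 18, -36] -> [30, -215, 195, 225, 15, 175, -75, 90, -180] -> [-120, 860, -780, -900, -60, -700, 300, -360, 720] -> [-111, 869, -771, -891, -51, -691, 309, -351, 729] -> 9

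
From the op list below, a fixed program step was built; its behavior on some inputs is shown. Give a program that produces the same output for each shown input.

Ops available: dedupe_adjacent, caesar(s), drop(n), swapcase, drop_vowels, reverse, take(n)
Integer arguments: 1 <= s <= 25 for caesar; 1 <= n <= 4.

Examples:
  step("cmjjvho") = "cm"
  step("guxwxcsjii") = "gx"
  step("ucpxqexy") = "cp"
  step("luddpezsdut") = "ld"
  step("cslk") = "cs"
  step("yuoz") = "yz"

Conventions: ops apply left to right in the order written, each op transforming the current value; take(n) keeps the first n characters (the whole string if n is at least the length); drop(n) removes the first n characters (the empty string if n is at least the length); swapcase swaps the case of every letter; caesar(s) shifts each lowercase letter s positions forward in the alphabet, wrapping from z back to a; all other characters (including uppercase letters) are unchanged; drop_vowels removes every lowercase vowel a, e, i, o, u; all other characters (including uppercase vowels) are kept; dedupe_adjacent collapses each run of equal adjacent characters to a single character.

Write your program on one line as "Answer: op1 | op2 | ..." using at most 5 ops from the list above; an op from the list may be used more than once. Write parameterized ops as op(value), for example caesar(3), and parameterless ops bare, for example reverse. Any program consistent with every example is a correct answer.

drop_vowels | reverse | dedupe_adjacent | reverse | take(2)

Check, running the answer program on each example:
  "cmjjvho" -> "cmjjvh" -> "hvjjmc" -> "hvjmc" -> "cmjvh" -> "cm"
  "guxwxcsjii" -> "gxwxcsj" -> "jscxwxg" -> "jscxwxg" -> "gxwxcsj" -> "gx"
  "ucpxqexy" -> "cpxqxy" -> "yxqxpc" -> "yxqxpc" -> "cpxqxy" -> "cp"
  "luddpezsdut" -> "lddpzsdt" -> "tdszpddl" -> "tdszpdl" -> "ldpzsdt" -> "ld"
  "cslk" -> "cslk" -> "klsc" -> "klsc" -> "cslk" -> "cs"
  "yuoz" -> "yz" -> "zy" -> "zy" -> "yz" -> "yz"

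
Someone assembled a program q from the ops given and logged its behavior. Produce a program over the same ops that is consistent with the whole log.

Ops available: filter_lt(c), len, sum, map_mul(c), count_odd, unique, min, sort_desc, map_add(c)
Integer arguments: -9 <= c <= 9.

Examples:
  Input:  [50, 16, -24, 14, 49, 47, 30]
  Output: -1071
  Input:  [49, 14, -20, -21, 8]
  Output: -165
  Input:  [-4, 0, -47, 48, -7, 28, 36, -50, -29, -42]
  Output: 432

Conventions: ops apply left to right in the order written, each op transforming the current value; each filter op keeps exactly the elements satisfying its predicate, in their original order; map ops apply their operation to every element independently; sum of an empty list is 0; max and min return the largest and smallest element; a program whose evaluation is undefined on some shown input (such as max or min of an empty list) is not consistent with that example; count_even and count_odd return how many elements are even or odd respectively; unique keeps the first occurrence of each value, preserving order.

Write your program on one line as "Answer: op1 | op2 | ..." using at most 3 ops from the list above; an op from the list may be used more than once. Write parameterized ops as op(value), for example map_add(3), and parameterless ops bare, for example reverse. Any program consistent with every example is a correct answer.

map_mul(-6) | map_add(3) | sum

Check, running the answer program on each example:
  [50, 16, -24, 14, 49, 47, 30] -> [-300, -96, 144, -84, -294, -282, -180] -> [-297, -93, 147, -81, -291, -279, -177] -> -1071
  [49, 14, -20, -21, 8] -> [-294, -84, 120, 126, -48] -> [-291, -81, 123, 129, -45] -> -165
  [-4, 0, -47, 48, -7, 28, 36, -50, -29, -42] -> [24, 0, 282, -288, 42, -168, -216, 300, 174, 252] -> [27, 3, 285, -285, 45, -165, -213, 303, 177, 255] -> 432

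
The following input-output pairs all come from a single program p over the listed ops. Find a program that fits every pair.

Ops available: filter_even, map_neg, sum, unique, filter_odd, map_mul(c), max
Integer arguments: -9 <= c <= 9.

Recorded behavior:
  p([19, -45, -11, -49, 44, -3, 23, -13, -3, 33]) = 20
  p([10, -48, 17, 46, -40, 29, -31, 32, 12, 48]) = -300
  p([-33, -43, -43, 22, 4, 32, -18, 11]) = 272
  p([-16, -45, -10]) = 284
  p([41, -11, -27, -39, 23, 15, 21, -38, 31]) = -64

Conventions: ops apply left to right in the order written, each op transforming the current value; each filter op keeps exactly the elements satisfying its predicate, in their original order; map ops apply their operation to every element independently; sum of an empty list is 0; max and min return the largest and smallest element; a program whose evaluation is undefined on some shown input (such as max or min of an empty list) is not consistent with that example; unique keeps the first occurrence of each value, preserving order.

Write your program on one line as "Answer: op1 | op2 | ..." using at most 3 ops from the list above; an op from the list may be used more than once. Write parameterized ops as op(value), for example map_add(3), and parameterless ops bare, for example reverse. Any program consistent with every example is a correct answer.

map_neg | map_mul(4) | sum

Check, running the answer program on each example:
  [19, -45, -11, -49, 44, -3, 23, -13, -3, 33] -> [-19, 45, 11, 49, -44, 3, -23, 13, 3, -33] -> [-76, 180, 44, 196, -176, 12, -92, 52, 12, -132] -> 20
  [10, -48, 17, 46, -40, 29, -31, 32, 12, 48] -> [-10, 48, -17, -46, 40, -29, 31, -32, -12, -48] -> [-40, 192, -68, -184, 160, -116, 124, -128, -48, -192] -> -300
  [-33, -43, -43, 22, 4, 32, -18, 11] -> [33, 43, 43, -22, -4, -32, 18, -11] -> [132, 172, 172, -88, -16, -128, 72, -44] -> 272
  [-16, -45, -10] -> [16, 45, 10] -> [64, 180, 40] -> 284
  [41, -11, -27, -39, 23, 15, 21, -38, 31] -> [-41, 11, 27, 39, -23, -15, -21, 38, -31] -> [-164, 44, 108, 156, -92, -60, -84, 152, -124] -> -64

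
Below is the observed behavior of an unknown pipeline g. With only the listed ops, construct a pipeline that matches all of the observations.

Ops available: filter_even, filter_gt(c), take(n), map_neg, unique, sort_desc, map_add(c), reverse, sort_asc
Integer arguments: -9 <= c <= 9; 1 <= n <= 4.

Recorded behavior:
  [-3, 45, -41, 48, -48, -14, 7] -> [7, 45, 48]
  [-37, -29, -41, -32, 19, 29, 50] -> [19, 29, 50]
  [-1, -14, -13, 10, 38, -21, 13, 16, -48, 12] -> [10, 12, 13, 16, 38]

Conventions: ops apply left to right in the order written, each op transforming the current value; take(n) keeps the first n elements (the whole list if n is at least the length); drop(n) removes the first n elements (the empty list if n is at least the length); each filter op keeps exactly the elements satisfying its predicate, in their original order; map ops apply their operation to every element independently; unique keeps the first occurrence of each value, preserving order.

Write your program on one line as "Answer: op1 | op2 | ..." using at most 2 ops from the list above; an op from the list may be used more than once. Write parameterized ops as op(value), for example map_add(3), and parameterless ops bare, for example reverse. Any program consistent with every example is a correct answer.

sort_asc | filter_gt(5)

Check, running the answer program on each example:
  [-3, 45, -41, 48, -48, -14, 7] -> [-48, -41, -14, -3, 7, 45, 48] -> [7, 45, 48]
  [-37, -29, -41, -32, 19, 29, 50] -> [-41, -37, -32, -29, 19, 29, 50] -> [19, 29, 50]
  [-1, -14, -13, 10, 38, -21, 13, 16, -48, 12] -> [-48, -21, -14, -13, -1, 10, 12, 13, 16, 38] -> [10, 12, 13, 16, 38]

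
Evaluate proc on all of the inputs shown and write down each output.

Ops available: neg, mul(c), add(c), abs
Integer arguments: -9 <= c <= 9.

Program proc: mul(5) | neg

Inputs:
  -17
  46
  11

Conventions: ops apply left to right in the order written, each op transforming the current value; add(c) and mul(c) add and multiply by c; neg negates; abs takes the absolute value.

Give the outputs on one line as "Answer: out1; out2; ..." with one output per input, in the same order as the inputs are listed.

Execution, op by op:
  -17 -> -85 -> 85
  46 -> 230 -> -230
  11 -> 55 -> -55

85; -230; -55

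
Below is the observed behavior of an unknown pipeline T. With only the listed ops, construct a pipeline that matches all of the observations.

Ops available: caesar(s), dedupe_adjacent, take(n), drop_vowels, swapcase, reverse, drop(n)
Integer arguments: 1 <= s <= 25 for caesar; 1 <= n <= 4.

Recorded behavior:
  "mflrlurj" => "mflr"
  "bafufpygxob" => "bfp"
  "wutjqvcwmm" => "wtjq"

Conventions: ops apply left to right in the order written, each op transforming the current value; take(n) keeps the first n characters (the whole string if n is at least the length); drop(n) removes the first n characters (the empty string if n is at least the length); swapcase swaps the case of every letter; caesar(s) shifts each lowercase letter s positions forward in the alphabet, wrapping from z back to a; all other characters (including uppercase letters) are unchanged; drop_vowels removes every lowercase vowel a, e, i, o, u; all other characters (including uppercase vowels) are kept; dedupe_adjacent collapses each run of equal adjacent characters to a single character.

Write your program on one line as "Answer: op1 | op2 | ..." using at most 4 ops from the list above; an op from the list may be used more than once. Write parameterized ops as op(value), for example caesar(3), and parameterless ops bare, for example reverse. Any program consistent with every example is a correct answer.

drop_vowels | take(4) | dedupe_adjacent

Check, running the answer program on each example:
  "mflrlurj" -> "mflrlrj" -> "mflr" -> "mflr"
  "bafufpygxob" -> "bffpygxb" -> "bffp" -> "bfp"
  "wutjqvcwmm" -> "wtjqvcwmm" -> "wtjq" -> "wtjq"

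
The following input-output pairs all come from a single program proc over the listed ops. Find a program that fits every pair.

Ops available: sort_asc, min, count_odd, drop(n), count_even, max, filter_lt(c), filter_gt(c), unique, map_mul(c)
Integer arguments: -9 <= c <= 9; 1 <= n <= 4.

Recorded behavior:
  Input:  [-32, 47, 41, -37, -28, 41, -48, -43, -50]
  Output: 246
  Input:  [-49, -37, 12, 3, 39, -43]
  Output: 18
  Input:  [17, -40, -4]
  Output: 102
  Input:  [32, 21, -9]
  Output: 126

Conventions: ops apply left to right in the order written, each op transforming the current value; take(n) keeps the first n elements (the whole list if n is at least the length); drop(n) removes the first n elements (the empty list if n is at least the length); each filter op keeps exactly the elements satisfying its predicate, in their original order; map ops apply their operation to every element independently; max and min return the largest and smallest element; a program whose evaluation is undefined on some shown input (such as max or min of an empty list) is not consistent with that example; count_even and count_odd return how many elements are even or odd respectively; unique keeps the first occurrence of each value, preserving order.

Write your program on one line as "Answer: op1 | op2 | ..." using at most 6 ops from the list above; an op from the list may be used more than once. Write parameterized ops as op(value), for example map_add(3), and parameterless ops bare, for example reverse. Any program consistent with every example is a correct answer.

sort_asc | map_mul(6) | unique | drop(1) | filter_gt(-9) | min

Check, running the answer program on each example:
  [-32, 47, 41, -37, -28, 41, -48, -43, -50] -> [-50, -48, -43, -37, -32, -28, 41, 41, 47] -> [-300, -288, -258, -222, -192, -168, 246, 246, 282] -> [-300, -288, -258, -222, -192, -168, 246, 282] -> [-288, -258, -222, -192, -168, 246, 282] -> [246, 282] -> 246
  [-49, -37, 12, 3, 39, -43] -> [-49, -43, -37, 3, 12, 39] -> [-294, -258, -222, 18, 72, 234] -> [-294, -258, -222, 18, 72, 234] -> [-258, -222, 18, 72, 234] -> [18, 72, 234] -> 18
  [17, -40, -4] -> [-40, -4, 17] -> [-240, -24, 102] -> [-240, -24, 102] -> [-24, 102] -> [102] -> 102
  [32, 21, -9] -> [-9, 21, 32] -> [-54, 126, 192] -> [-54, 126, 192] -> [126, 192] -> [126, 192] -> 126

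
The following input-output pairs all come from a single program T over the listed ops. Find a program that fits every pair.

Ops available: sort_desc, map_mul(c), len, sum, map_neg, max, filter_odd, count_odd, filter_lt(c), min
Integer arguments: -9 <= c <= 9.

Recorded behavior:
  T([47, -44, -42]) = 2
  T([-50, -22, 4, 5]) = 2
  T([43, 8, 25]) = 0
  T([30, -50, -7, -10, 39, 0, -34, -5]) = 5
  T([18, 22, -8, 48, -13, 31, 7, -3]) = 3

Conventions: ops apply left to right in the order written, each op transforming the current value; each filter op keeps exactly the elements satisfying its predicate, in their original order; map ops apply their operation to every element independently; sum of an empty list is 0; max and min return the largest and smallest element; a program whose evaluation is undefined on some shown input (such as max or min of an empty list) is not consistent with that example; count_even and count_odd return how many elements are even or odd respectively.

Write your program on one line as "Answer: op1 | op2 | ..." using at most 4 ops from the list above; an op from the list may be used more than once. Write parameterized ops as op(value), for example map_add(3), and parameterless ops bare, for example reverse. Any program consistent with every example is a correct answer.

map_mul(3) | filter_lt(-4) | len

Check, running the answer program on each example:
  [47, -44, -42] -> [141, -132, -126] -> [-132, -126] -> 2
  [-50, -22, 4, 5] -> [-150, -66, 12, 15] -> [-150, -66] -> 2
  [43, 8, 25] -> [129, 24, 75] -> [] -> 0
  [30, -50, -7, -10, 39, 0, -34, -5] -> [90, -150, -21, -30, 117, 0, -102, -15] -> [-150, -21, -30, -102, -15] -> 5
  [18, 22, -8, 48, -13, 31, 7, -3] -> [54, 66, -24, 144, -39, 93, 21, -9] -> [-24, -39, -9] -> 3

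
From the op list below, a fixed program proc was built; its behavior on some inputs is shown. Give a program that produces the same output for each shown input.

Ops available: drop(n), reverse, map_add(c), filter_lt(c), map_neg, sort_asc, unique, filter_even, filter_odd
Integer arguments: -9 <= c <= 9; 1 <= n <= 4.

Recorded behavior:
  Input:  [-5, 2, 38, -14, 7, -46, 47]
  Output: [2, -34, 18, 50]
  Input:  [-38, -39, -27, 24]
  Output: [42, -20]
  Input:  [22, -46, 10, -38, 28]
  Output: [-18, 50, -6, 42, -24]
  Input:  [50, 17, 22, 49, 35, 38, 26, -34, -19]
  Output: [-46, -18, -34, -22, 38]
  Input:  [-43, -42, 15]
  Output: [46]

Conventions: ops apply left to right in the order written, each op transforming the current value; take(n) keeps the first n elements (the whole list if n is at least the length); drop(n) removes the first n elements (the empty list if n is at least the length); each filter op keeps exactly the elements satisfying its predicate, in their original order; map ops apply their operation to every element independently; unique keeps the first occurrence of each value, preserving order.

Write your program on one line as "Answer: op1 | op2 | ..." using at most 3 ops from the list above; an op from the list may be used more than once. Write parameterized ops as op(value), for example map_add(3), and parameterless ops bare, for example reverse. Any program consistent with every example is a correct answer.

map_add(-4) | map_neg | filter_even

Check, running the answer program on each example:
  [-5, 2, 38, -14, 7, -46, 47] -> [-9, -2, 34, -18, 3, -50, 43] -> [9, 2, -34, 18, -3, 50, -43] -> [2, -34, 18, 50]
  [-38, -39, -27, 24] -> [-42, -43, -31, 20] -> [42, 43, 31, -20] -> [42, -20]
  [22, -46, 10, -38, 28] -> [18, -50, 6, -42, 24] -> [-18, 50, -6, 42, -24] -> [-18, 50, -6, 42, -24]
  [50, 17, 22, 49, 35, 38, 26, -34, -19] -> [46, 13, 18, 45, 31, 34, 22, -38, -23] -> [-46, -13, -18, -45, -31, -34, -22, 38, 23] -> [-46, -18, -34, -22, 38]
  [-43, -42, 15] -> [-47, -46, 11] -> [47, 46, -11] -> [46]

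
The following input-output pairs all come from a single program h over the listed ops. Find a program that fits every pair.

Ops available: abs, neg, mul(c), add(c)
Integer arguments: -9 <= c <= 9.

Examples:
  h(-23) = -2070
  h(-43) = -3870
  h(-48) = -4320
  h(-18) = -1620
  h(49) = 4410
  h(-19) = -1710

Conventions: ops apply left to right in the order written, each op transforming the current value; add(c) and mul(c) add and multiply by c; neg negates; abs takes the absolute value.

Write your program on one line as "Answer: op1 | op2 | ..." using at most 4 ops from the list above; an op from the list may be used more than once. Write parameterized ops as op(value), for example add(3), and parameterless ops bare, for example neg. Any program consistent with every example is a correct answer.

neg | mul(3) | mul(5) | mul(-6)

Check, running the answer program on each example:
  -23 -> 23 -> 69 -> 345 -> -2070
  -43 -> 43 -> 129 -> 645 -> -3870
  -48 -> 48 -> 144 -> 720 -> -4320
  -18 -> 18 -> 54 -> 270 -> -1620
  49 -> -49 -> -147 -> -735 -> 4410
  -19 -> 19 -> 57 -> 285 -> -1710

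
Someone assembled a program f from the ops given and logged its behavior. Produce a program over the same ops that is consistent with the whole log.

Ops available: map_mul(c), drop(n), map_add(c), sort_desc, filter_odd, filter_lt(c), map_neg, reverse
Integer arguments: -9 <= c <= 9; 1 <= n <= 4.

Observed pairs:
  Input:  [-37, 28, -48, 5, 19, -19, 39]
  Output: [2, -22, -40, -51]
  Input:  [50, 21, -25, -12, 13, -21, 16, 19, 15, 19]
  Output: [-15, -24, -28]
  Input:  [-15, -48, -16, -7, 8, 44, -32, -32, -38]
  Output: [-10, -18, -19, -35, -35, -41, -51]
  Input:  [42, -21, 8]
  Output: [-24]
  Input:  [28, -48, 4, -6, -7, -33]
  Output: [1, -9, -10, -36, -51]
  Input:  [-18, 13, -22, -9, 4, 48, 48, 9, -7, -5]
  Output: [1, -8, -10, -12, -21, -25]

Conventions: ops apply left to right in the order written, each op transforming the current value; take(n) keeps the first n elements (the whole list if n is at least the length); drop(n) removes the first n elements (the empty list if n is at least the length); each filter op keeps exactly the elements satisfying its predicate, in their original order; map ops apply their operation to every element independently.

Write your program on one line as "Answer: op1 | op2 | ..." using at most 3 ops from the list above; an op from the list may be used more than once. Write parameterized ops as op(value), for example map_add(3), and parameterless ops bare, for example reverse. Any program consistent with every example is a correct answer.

filter_lt(8) | map_add(-3) | sort_desc

Check, running the answer program on each example:
  [-37, 28, -48, 5, 19, -19, 39] -> [-37, -48, 5, -19] -> [-40, -51, 2, -22] -> [2, -22, -40, -51]
  [50, 21, -25, -12, 13, -21, 16, 19, 15, 19] -> [-25, -12, -21] -> [-28, -15, -24] -> [-15, -24, -28]
  [-15, -48, -16, -7, 8, 44, -32, -32, -38] -> [-15, -48, -16, -7, -32, -32, -38] -> [-18, -51, -19, -10, -35, -35, -41] -> [-10, -18, -19, -35, -35, -41, -51]
  [42, -21, 8] -> [-21] -> [-24] -> [-24]
  [28, -48, 4, -6, -7, -33] -> [-48, 4, -6, -7, -33] -> [-51, 1, -9, -10, -36] -> [1, -9, -10, -36, -51]
  [-18, 13, -22, -9, 4, 48, 48, 9, -7, -5] -> [-18, -22, -9, 4, -7, -5] -> [-21, -25, -12, 1, -10, -8] -> [1, -8, -10, -12, -21, -25]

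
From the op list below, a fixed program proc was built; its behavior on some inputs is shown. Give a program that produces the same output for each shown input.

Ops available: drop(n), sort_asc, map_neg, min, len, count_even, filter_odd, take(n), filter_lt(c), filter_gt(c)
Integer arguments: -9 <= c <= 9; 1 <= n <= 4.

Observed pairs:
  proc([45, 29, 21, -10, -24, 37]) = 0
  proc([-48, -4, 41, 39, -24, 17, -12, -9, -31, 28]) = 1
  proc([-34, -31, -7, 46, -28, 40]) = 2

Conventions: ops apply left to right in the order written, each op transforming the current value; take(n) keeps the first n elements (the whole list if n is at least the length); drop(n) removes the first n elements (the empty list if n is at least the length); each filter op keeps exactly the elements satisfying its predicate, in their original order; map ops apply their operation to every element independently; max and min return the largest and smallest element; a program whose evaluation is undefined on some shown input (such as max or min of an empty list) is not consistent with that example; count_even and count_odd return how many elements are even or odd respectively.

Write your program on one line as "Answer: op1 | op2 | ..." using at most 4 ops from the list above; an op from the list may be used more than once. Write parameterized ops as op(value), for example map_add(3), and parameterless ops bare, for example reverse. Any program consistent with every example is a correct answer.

map_neg | sort_asc | filter_lt(-6) | count_even

Check, running the answer program on each example:
  [45, 29, 21, -10, -24, 37] -> [-45, -29, -21, 10, 24, -37] -> [-45, -37, -29, -21, 10, 24] -> [-45, -37, -29, -21] -> 0
  [-48, -4, 41, 39, -24, 17, -12, -9, -31, 28] -> [48, 4, -41, -39, 24, -17, 12, 9, 31, -28] -> [-41, -39, -28, -17, 4, 9, 12, 24, 31, 48] -> [-41, -39, -28, -17] -> 1
  [-34, -31, -7, 46, -28, 40] -> [34, 31, 7, -46, 28, -40] -> [-46, -40, 7, 28, 31, 34] -> [-46, -40] -> 2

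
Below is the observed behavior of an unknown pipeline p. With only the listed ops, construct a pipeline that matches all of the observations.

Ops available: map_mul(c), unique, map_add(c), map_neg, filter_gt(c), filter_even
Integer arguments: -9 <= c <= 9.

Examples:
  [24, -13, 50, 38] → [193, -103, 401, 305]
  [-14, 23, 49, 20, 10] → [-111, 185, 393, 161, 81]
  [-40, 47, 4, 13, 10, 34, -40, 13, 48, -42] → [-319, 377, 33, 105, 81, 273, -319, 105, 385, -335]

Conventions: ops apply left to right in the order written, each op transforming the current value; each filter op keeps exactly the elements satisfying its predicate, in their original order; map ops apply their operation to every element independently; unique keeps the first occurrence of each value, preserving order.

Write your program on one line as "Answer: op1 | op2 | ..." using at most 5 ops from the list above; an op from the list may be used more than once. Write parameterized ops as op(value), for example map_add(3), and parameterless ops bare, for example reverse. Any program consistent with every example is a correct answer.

map_neg | map_mul(4) | map_mul(-2) | map_add(1)

Check, running the answer program on each example:
  [24, -13, 50, 38] -> [-24, 13, -50, -38] -> [-96, 52, -200, -152] -> [192, -104, 400, 304] -> [193, -103, 401, 305]
  [-14, 23, 49, 20, 10] -> [14, -23, -49, -20, -10] -> [56, -92, -196, -80, -40] -> [-112, 184, 392, 160, 80] -> [-111, 185, 393, 161, 81]
  [-40, 47, 4, 13, 10, 34, -40, 13, 48, -42] -> [40, -47, -4, -13, -10, -34, 40, -13, -48, 42] -> [160, -188, -16, -52, -40, -136, 160, -52, -192, 168] -> [-320, 376, 32, 104, 80, 272, -320, 104, 384, -336] -> [-319, 377, 33, 105, 81, 273, -319, 105, 385, -335]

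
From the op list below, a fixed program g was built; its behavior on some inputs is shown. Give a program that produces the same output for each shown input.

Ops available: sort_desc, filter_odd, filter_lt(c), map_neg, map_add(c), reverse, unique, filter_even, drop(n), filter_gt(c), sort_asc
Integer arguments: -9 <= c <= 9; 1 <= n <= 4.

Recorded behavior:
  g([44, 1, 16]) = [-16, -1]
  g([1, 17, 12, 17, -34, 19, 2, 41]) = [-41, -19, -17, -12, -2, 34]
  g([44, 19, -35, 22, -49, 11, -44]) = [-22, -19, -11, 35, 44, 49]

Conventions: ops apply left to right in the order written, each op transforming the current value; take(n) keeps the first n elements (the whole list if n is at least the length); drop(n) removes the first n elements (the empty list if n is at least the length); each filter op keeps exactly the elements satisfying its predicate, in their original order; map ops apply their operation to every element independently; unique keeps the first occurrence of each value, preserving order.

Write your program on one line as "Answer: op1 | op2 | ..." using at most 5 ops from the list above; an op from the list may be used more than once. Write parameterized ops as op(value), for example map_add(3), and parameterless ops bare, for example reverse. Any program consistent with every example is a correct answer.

map_neg | drop(1) | sort_asc | unique

Check, running the answer program on each example:
  [44, 1, 16] -> [-44, -1, -16] -> [-1, -16] -> [-16, -1] -> [-16, -1]
  [1, 17, 12, 17, -34, 19, 2, 41] -> [-1, -17, -12, -17, 34, -19, -2, -41] -> [-17, -12, -17, 34, -19, -2, -41] -> [-41, -19, -17, -17, -12, -2, 34] -> [-41, -19, -17, -12, -2, 34]
  [44, 19, -35, 22, -49, 11, -44] -> [-44, -19, 35, -22, 49, -11, 44] -> [-19, 35, -22, 49, -11, 44] -> [-22, -19, -11, 35, 44, 49] -> [-22, -19, -11, 35, 44, 49]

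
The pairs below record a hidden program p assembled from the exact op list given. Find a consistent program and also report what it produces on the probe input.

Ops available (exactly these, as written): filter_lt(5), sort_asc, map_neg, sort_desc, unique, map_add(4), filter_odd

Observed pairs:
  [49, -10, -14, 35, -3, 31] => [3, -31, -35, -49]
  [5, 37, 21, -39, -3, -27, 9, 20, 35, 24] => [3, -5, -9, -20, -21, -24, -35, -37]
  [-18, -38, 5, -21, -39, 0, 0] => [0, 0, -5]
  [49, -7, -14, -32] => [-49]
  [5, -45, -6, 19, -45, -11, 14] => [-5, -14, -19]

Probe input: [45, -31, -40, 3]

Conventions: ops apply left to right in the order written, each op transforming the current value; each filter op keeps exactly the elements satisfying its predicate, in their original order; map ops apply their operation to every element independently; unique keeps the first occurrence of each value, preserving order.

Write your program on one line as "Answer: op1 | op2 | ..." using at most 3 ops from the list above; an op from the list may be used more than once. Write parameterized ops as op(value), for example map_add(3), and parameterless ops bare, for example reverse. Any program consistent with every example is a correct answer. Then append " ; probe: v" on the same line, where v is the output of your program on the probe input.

map_neg | sort_desc | filter_lt(5) ; probe: [-3, -45]

Check, running the answer program on each example:
  [49, -10, -14, 35, -3, 31] -> [-49, 10, 14, -35, 3, -31] -> [14, 10, 3, -31, -35, -49] -> [3, -31, -35, -49]
  [5, 37, 21, -39, -3, -27, 9, 20, 35, 24] -> [-5, -37, -21, 39, 3, 27, -9, -20, -35, -24] -> [39, 27, 3, -5, -9, -20, -21, -24, -35, -37] -> [3, -5, -9, -20, -21, -24, -35, -37]
  [-18, -38, 5, -21, -39, 0, 0] -> [18, 38, -5, 21, 39, 0, 0] -> [39, 38, 21, 18, 0, 0, -5] -> [0, 0, -5]
  [49, -7, -14, -32] -> [-49, 7, 14, 32] -> [32, 14, 7, -49] -> [-49]
  [5, -45, -6, 19, -45, -11, 14] -> [-5, 45, 6, -19, 45, 11, -14] -> [45, 45, 11, 6, -5, -14, -19] -> [-5, -14, -19]
  probe: [45, -31, -40, 3] -> [-45, 31, 40, -3] -> [40, 31, -3, -45] -> [-3, -45]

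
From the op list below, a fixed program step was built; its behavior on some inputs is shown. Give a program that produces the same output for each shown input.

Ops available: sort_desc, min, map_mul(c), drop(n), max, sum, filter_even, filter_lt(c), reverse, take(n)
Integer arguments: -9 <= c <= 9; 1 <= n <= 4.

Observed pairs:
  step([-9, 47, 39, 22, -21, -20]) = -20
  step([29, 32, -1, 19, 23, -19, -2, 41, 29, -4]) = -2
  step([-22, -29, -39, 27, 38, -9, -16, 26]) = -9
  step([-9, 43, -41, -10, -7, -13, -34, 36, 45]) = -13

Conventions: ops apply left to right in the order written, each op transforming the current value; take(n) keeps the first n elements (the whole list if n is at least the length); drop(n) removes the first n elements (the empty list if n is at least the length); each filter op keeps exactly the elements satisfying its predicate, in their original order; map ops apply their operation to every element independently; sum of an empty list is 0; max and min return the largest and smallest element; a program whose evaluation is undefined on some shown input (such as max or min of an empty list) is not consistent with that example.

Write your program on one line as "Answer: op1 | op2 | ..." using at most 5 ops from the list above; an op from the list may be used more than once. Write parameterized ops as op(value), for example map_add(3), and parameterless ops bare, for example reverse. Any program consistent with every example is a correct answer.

filter_lt(9) | reverse | take(2) | max

Check, running the answer program on each example:
  [-9, 47, 39, 22, -21, -20] -> [-9, -21, -20] -> [-20, -21, -9] -> [-20, -21] -> -20
  [29, 32, -1, 19, 23, -19, -2, 41, 29, -4] -> [-1, -19, -2, -4] -> [-4, -2, -19, -1] -> [-4, -2] -> -2
  [-22, -29, -39, 27, 38, -9, -16, 26] -> [-22, -29, -39, -9, -16] -> [-16, -9, -39, -29, -22] -> [-16, -9] -> -9
  [-9, 43, -41, -10, -7, -13, -34, 36, 45] -> [-9, -41, -10, -7, -13, -34] -> [-34, -13, -7, -10, -41, -9] -> [-34, -13] -> -13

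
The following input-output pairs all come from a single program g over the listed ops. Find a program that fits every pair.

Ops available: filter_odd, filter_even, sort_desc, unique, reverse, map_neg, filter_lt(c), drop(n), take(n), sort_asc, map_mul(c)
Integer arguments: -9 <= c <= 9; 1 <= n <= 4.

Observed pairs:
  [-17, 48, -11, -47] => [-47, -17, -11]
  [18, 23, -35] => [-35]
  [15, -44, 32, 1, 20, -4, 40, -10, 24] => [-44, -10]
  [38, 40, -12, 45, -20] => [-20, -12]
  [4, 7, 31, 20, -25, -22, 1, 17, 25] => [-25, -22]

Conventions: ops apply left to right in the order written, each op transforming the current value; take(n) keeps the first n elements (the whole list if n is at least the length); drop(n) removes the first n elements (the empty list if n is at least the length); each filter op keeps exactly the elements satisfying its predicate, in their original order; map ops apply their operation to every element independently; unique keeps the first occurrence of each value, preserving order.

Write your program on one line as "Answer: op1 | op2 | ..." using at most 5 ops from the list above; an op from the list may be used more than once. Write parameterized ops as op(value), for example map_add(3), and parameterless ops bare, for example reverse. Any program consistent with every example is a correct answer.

sort_asc | reverse | filter_lt(-4) | sort_asc

Check, running the answer program on each example:
  [-17, 48, -11, -47] -> [-47, -17, -11, 48] -> [48, -11, -17, -47] -> [-11, -17, -47] -> [-47, -17, -11]
  [18, 23, -35] -> [-35, 18, 23] -> [23, 18, -35] -> [-35] -> [-35]
  [15, -44, 32, 1, 20, -4, 40, -10, 24] -> [-44, -10, -4, 1, 15, 20, 24, 32, 40] -> [40, 32, 24, 20, 15, 1, -4, -10, -44] -> [-10, -44] -> [-44, -10]
  [38, 40, -12, 45, -20] -> [-20, -12, 38, 40, 45] -> [45, 40, 38, -12, -20] -> [-12, -20] -> [-20, -12]
  [4, 7, 31, 20, -25, -22, 1, 17, 25] -> [-25, -22, 1, 4, 7, 17, 20, 25, 31] -> [31, 25, 20, 17, 7, 4, 1, -22, -25] -> [-22, -25] -> [-25, -22]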